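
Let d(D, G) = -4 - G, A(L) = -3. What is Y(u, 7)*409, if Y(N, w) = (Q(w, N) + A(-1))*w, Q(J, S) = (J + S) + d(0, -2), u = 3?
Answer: 14315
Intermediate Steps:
Q(J, S) = -2 + J + S (Q(J, S) = (J + S) + (-4 - 1*(-2)) = (J + S) + (-4 + 2) = (J + S) - 2 = -2 + J + S)
Y(N, w) = w*(-5 + N + w) (Y(N, w) = ((-2 + w + N) - 3)*w = ((-2 + N + w) - 3)*w = (-5 + N + w)*w = w*(-5 + N + w))
Y(u, 7)*409 = (7*(-5 + 3 + 7))*409 = (7*5)*409 = 35*409 = 14315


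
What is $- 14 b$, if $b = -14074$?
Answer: $197036$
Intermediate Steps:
$- 14 b = \left(-14\right) \left(-14074\right) = 197036$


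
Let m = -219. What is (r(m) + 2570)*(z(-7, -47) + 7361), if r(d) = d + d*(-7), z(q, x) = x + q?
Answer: 28380388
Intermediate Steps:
z(q, x) = q + x
r(d) = -6*d (r(d) = d - 7*d = -6*d)
(r(m) + 2570)*(z(-7, -47) + 7361) = (-6*(-219) + 2570)*((-7 - 47) + 7361) = (1314 + 2570)*(-54 + 7361) = 3884*7307 = 28380388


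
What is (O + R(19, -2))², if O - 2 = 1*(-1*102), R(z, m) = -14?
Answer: 12996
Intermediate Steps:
O = -100 (O = 2 + 1*(-1*102) = 2 + 1*(-102) = 2 - 102 = -100)
(O + R(19, -2))² = (-100 - 14)² = (-114)² = 12996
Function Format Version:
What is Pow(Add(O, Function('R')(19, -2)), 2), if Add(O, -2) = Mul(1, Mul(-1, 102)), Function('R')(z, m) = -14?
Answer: 12996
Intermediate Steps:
O = -100 (O = Add(2, Mul(1, Mul(-1, 102))) = Add(2, Mul(1, -102)) = Add(2, -102) = -100)
Pow(Add(O, Function('R')(19, -2)), 2) = Pow(Add(-100, -14), 2) = Pow(-114, 2) = 12996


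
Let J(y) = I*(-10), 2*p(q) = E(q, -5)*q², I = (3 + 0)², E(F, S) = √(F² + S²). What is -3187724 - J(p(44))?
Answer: -3187634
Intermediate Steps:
I = 9 (I = 3² = 9)
p(q) = q²*√(25 + q²)/2 (p(q) = (√(q² + (-5)²)*q²)/2 = (√(q² + 25)*q²)/2 = (√(25 + q²)*q²)/2 = (q²*√(25 + q²))/2 = q²*√(25 + q²)/2)
J(y) = -90 (J(y) = 9*(-10) = -90)
-3187724 - J(p(44)) = -3187724 - 1*(-90) = -3187724 + 90 = -3187634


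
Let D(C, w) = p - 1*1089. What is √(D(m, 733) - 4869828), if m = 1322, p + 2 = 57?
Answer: I*√4870862 ≈ 2207.0*I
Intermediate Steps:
p = 55 (p = -2 + 57 = 55)
D(C, w) = -1034 (D(C, w) = 55 - 1*1089 = 55 - 1089 = -1034)
√(D(m, 733) - 4869828) = √(-1034 - 4869828) = √(-4870862) = I*√4870862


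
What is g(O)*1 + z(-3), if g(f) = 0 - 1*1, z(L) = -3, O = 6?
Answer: -4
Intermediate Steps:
g(f) = -1 (g(f) = 0 - 1 = -1)
g(O)*1 + z(-3) = -1*1 - 3 = -1 - 3 = -4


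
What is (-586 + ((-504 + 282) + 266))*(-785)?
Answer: 425470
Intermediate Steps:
(-586 + ((-504 + 282) + 266))*(-785) = (-586 + (-222 + 266))*(-785) = (-586 + 44)*(-785) = -542*(-785) = 425470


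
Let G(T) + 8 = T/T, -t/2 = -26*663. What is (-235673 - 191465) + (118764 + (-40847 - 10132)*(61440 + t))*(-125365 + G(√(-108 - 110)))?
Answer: 613016799448862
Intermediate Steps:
t = 34476 (t = -(-52)*663 = -2*(-17238) = 34476)
G(T) = -7 (G(T) = -8 + T/T = -8 + 1 = -7)
(-235673 - 191465) + (118764 + (-40847 - 10132)*(61440 + t))*(-125365 + G(√(-108 - 110))) = (-235673 - 191465) + (118764 + (-40847 - 10132)*(61440 + 34476))*(-125365 - 7) = -427138 + (118764 - 50979*95916)*(-125372) = -427138 + (118764 - 4889701764)*(-125372) = -427138 - 4889583000*(-125372) = -427138 + 613016799876000 = 613016799448862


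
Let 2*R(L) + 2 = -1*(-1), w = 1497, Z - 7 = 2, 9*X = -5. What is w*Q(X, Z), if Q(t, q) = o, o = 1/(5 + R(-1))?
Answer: 998/3 ≈ 332.67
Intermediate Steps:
X = -5/9 (X = (1/9)*(-5) = -5/9 ≈ -0.55556)
Z = 9 (Z = 7 + 2 = 9)
R(L) = -1/2 (R(L) = -1 + (-1*(-1))/2 = -1 + (1/2)*1 = -1 + 1/2 = -1/2)
o = 2/9 (o = 1/(5 - 1/2) = 1/(9/2) = 2/9 ≈ 0.22222)
Q(t, q) = 2/9
w*Q(X, Z) = 1497*(2/9) = 998/3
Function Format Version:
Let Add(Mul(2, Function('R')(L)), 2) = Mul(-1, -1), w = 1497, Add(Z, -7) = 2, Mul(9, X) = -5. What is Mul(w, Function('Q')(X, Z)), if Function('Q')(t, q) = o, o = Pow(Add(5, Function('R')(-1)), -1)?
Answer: Rational(998, 3) ≈ 332.67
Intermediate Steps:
X = Rational(-5, 9) (X = Mul(Rational(1, 9), -5) = Rational(-5, 9) ≈ -0.55556)
Z = 9 (Z = Add(7, 2) = 9)
Function('R')(L) = Rational(-1, 2) (Function('R')(L) = Add(-1, Mul(Rational(1, 2), Mul(-1, -1))) = Add(-1, Mul(Rational(1, 2), 1)) = Add(-1, Rational(1, 2)) = Rational(-1, 2))
o = Rational(2, 9) (o = Pow(Add(5, Rational(-1, 2)), -1) = Pow(Rational(9, 2), -1) = Rational(2, 9) ≈ 0.22222)
Function('Q')(t, q) = Rational(2, 9)
Mul(w, Function('Q')(X, Z)) = Mul(1497, Rational(2, 9)) = Rational(998, 3)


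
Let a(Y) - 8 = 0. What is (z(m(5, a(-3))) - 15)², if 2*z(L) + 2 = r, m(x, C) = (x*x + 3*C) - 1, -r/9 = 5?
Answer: 5929/4 ≈ 1482.3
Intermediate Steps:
r = -45 (r = -9*5 = -45)
a(Y) = 8 (a(Y) = 8 + 0 = 8)
m(x, C) = -1 + x² + 3*C (m(x, C) = (x² + 3*C) - 1 = -1 + x² + 3*C)
z(L) = -47/2 (z(L) = -1 + (½)*(-45) = -1 - 45/2 = -47/2)
(z(m(5, a(-3))) - 15)² = (-47/2 - 15)² = (-77/2)² = 5929/4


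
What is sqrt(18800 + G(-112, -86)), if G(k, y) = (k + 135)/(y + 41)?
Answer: sqrt(4229885)/15 ≈ 137.11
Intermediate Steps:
G(k, y) = (135 + k)/(41 + y)
sqrt(18800 + G(-112, -86)) = sqrt(18800 + (135 - 112)/(41 - 86)) = sqrt(18800 + 23/(-45)) = sqrt(18800 - 1/45*23) = sqrt(18800 - 23/45) = sqrt(845977/45) = sqrt(4229885)/15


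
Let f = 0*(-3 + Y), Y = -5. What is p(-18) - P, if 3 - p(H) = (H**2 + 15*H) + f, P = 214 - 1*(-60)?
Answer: -325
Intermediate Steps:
f = 0 (f = 0*(-3 - 5) = 0*(-8) = 0)
P = 274 (P = 214 + 60 = 274)
p(H) = 3 - H**2 - 15*H (p(H) = 3 - ((H**2 + 15*H) + 0) = 3 - (H**2 + 15*H) = 3 + (-H**2 - 15*H) = 3 - H**2 - 15*H)
p(-18) - P = (3 - 1*(-18)**2 - 15*(-18)) - 1*274 = (3 - 1*324 + 270) - 274 = (3 - 324 + 270) - 274 = -51 - 274 = -325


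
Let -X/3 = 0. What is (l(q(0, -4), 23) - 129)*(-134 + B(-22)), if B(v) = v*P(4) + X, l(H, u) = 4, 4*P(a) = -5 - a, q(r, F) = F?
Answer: 21125/2 ≈ 10563.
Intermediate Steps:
P(a) = -5/4 - a/4 (P(a) = (-5 - a)/4 = -5/4 - a/4)
X = 0 (X = -3*0 = 0)
B(v) = -9*v/4 (B(v) = v*(-5/4 - ¼*4) + 0 = v*(-5/4 - 1) + 0 = v*(-9/4) + 0 = -9*v/4 + 0 = -9*v/4)
(l(q(0, -4), 23) - 129)*(-134 + B(-22)) = (4 - 129)*(-134 - 9/4*(-22)) = -125*(-134 + 99/2) = -125*(-169/2) = 21125/2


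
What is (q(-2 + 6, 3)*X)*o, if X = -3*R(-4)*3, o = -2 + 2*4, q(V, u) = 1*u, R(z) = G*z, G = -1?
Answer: -648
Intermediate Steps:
R(z) = -z
q(V, u) = u
o = 6 (o = -2 + 8 = 6)
X = -36 (X = -(-3)*(-4)*3 = -3*4*3 = -12*3 = -36)
(q(-2 + 6, 3)*X)*o = (3*(-36))*6 = -108*6 = -648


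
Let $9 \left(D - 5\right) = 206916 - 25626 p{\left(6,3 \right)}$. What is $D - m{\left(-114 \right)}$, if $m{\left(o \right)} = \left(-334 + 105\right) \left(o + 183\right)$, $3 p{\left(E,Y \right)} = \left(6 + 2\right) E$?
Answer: $- \frac{20282}{3} \approx -6760.7$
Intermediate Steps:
$p{\left(E,Y \right)} = \frac{8 E}{3}$ ($p{\left(E,Y \right)} = \frac{\left(6 + 2\right) E}{3} = \frac{8 E}{3}$)
$m{\left(o \right)} = -41907 - 229 o$ ($m{\left(o \right)} = - 229 \left(183 + o\right) = -41907 - 229 o$)
$D = - \frac{67685}{3}$ ($D = 5 + \frac{206916 - 25626 \cdot \frac{8}{3} \cdot 6}{9} = 5 + \frac{206916 - 410016}{9} = 5 + \frac{1}{9} \left(-203100\right) = 5 - \frac{67700}{3} = - \frac{67685}{3} \approx -22562.0$)
$D - m{\left(-114 \right)} = - \frac{67685}{3} - \left(-41907 - -26106\right) = - \frac{67685}{3} - \left(-41907 + 26106\right) = - \frac{67685}{3} - -15801 = - \frac{67685}{3} + 15801 = - \frac{20282}{3}$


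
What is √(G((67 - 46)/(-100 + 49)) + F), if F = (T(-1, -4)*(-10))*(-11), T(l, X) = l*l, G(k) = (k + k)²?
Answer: 3*√3554/17 ≈ 10.520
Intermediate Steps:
G(k) = 4*k² (G(k) = (2*k)² = 4*k²)
T(l, X) = l²
F = 110 (F = ((-1)²*(-10))*(-11) = (1*(-10))*(-11) = -10*(-11) = 110)
√(G((67 - 46)/(-100 + 49)) + F) = √(4*((67 - 46)/(-100 + 49))² + 110) = √(4*(21/(-51))² + 110) = √(4*(21*(-1/51))² + 110) = √(4*(-7/17)² + 110) = √(4*(49/289) + 110) = √(196/289 + 110) = √(31986/289) = 3*√3554/17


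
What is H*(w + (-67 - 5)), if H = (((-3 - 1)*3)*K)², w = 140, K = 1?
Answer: 9792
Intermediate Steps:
H = 144 (H = (((-3 - 1)*3)*1)² = (-4*3*1)² = (-12*1)² = (-12)² = 144)
H*(w + (-67 - 5)) = 144*(140 + (-67 - 5)) = 144*(140 - 72) = 144*68 = 9792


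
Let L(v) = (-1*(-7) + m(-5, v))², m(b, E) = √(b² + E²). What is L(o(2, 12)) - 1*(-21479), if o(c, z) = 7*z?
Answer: 28609 + 14*√7081 ≈ 29787.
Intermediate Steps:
m(b, E) = √(E² + b²)
L(v) = (7 + √(25 + v²))² (L(v) = (-1*(-7) + √(v² + (-5)²))² = (7 + √(v² + 25))² = (7 + √(25 + v²))²)
L(o(2, 12)) - 1*(-21479) = (7 + √(25 + (7*12)²))² - 1*(-21479) = (7 + √(25 + 84²))² + 21479 = (7 + √(25 + 7056))² + 21479 = (7 + √7081)² + 21479 = 21479 + (7 + √7081)²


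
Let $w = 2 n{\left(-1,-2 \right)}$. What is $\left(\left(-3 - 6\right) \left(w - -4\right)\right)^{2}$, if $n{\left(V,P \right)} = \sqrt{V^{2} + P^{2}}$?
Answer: $2916 + 1296 \sqrt{5} \approx 5813.9$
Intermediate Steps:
$n{\left(V,P \right)} = \sqrt{P^{2} + V^{2}}$
$w = 2 \sqrt{5}$ ($w = 2 \sqrt{\left(-2\right)^{2} + \left(-1\right)^{2}} = 2 \sqrt{4 + 1} = 2 \sqrt{5} \approx 4.4721$)
$\left(\left(-3 - 6\right) \left(w - -4\right)\right)^{2} = \left(\left(-3 - 6\right) \left(2 \sqrt{5} - -4\right)\right)^{2} = \left(\left(-3 - 6\right) \left(2 \sqrt{5} + 4\right)\right)^{2} = \left(- 9 \left(4 + 2 \sqrt{5}\right)\right)^{2} = \left(-36 - 18 \sqrt{5}\right)^{2}$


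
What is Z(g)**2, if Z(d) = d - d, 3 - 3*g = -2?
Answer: 0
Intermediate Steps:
g = 5/3 (g = 1 - 1/3*(-2) = 1 + 2/3 = 5/3 ≈ 1.6667)
Z(d) = 0
Z(g)**2 = 0**2 = 0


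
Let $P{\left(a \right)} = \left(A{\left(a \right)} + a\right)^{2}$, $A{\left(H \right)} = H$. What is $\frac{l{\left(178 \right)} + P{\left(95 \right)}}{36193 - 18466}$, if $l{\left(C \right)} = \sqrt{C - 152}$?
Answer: $\frac{1900}{933} + \frac{\sqrt{26}}{17727} \approx 2.0367$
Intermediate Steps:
$l{\left(C \right)} = \sqrt{-152 + C}$
$P{\left(a \right)} = 4 a^{2}$ ($P{\left(a \right)} = \left(a + a\right)^{2} = \left(2 a\right)^{2} = 4 a^{2}$)
$\frac{l{\left(178 \right)} + P{\left(95 \right)}}{36193 - 18466} = \frac{\sqrt{-152 + 178} + 4 \cdot 95^{2}}{36193 - 18466} = \frac{\sqrt{26} + 4 \cdot 9025}{17727} = \left(\sqrt{26} + 36100\right) \frac{1}{17727} = \left(36100 + \sqrt{26}\right) \frac{1}{17727} = \frac{1900}{933} + \frac{\sqrt{26}}{17727}$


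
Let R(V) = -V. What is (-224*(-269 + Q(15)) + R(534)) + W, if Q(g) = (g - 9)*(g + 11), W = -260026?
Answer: -235248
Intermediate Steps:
Q(g) = (-9 + g)*(11 + g)
(-224*(-269 + Q(15)) + R(534)) + W = (-224*(-269 + (-99 + 15² + 2*15)) - 1*534) - 260026 = (-224*(-269 + (-99 + 225 + 30)) - 534) - 260026 = (-224*(-269 + 156) - 534) - 260026 = (-224*(-113) - 534) - 260026 = (25312 - 534) - 260026 = 24778 - 260026 = -235248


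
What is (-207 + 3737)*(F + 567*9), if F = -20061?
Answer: -52801740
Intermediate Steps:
(-207 + 3737)*(F + 567*9) = (-207 + 3737)*(-20061 + 567*9) = 3530*(-20061 + 5103) = 3530*(-14958) = -52801740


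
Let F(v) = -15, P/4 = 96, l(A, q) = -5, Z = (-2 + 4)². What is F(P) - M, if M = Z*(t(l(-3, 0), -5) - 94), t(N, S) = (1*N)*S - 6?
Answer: 285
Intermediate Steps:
Z = 4 (Z = 2² = 4)
P = 384 (P = 4*96 = 384)
t(N, S) = -6 + N*S (t(N, S) = N*S - 6 = -6 + N*S)
M = -300 (M = 4*((-6 - 5*(-5)) - 94) = 4*((-6 + 25) - 94) = 4*(19 - 94) = 4*(-75) = -300)
F(P) - M = -15 - 1*(-300) = -15 + 300 = 285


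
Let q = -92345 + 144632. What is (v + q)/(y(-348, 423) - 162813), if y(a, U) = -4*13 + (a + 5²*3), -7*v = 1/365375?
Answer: -66865269187/208622913625 ≈ -0.32051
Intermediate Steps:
v = -1/2557625 (v = -⅐/365375 = -⅐*1/365375 = -1/2557625 ≈ -3.9099e-7)
y(a, U) = 23 + a (y(a, U) = -52 + (a + 25*3) = -52 + (a + 75) = -52 + (75 + a) = 23 + a)
q = 52287
(v + q)/(y(-348, 423) - 162813) = (-1/2557625 + 52287)/((23 - 348) - 162813) = 133730538374/(2557625*(-325 - 162813)) = (133730538374/2557625)/(-163138) = (133730538374/2557625)*(-1/163138) = -66865269187/208622913625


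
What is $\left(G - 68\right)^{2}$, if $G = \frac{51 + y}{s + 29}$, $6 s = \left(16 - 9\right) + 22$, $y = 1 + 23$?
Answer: $\frac{178329316}{41209} \approx 4327.4$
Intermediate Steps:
$y = 24$
$s = \frac{29}{6}$ ($s = \frac{\left(16 - 9\right) + 22}{6} = \frac{7 + 22}{6} = \frac{1}{6} \cdot 29 = \frac{29}{6} \approx 4.8333$)
$G = \frac{450}{203}$ ($G = \frac{51 + 24}{\frac{29}{6} + 29} = \frac{75}{\frac{203}{6}} = 75 \cdot \frac{6}{203} = \frac{450}{203} \approx 2.2167$)
$\left(G - 68\right)^{2} = \left(\frac{450}{203} - 68\right)^{2} = \left(- \frac{13354}{203}\right)^{2} = \frac{178329316}{41209}$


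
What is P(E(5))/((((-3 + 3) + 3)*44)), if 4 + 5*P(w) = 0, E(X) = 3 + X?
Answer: -1/165 ≈ -0.0060606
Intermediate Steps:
P(w) = -4/5 (P(w) = -4/5 + (1/5)*0 = -4/5 + 0 = -4/5)
P(E(5))/((((-3 + 3) + 3)*44)) = -4*1/(44*((-3 + 3) + 3))/5 = -4*1/(44*(0 + 3))/5 = -4/(5*(3*44)) = -4/5/132 = -4/5*1/132 = -1/165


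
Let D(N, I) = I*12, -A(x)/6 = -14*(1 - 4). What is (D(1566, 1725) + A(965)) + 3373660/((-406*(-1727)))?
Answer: 7170367118/350581 ≈ 20453.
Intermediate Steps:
A(x) = -252 (A(x) = -(-84)*(1 - 4) = -(-84)*(-3) = -6*42 = -252)
D(N, I) = 12*I
(D(1566, 1725) + A(965)) + 3373660/((-406*(-1727))) = (12*1725 - 252) + 3373660/((-406*(-1727))) = (20700 - 252) + 3373660/701162 = 20448 + 3373660*(1/701162) = 20448 + 1686830/350581 = 7170367118/350581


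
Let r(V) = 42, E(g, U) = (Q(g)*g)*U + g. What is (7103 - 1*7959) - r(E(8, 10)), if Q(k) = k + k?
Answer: -898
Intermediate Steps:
Q(k) = 2*k
E(g, U) = g + 2*U*g² (E(g, U) = ((2*g)*g)*U + g = (2*g²)*U + g = 2*U*g² + g = g + 2*U*g²)
(7103 - 1*7959) - r(E(8, 10)) = (7103 - 1*7959) - 1*42 = (7103 - 7959) - 42 = -856 - 42 = -898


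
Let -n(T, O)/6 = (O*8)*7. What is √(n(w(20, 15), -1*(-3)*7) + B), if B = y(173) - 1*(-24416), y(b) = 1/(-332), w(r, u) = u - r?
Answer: 3*√53152453/166 ≈ 131.76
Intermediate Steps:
n(T, O) = -336*O (n(T, O) = -6*O*8*7 = -6*8*O*7 = -336*O)
y(b) = -1/332
B = 8106111/332 (B = -1/332 - 1*(-24416) = -1/332 + 24416 = 8106111/332 ≈ 24416.)
√(n(w(20, 15), -1*(-3)*7) + B) = √(-336*(-1*(-3))*7 + 8106111/332) = √(-1008*7 + 8106111/332) = √(-336*21 + 8106111/332) = √(-7056 + 8106111/332) = √(5763519/332) = 3*√53152453/166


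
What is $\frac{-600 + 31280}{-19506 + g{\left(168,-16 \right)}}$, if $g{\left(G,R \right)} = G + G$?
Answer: $- \frac{3068}{1917} \approx -1.6004$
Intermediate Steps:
$g{\left(G,R \right)} = 2 G$
$\frac{-600 + 31280}{-19506 + g{\left(168,-16 \right)}} = \frac{-600 + 31280}{-19506 + 2 \cdot 168} = \frac{30680}{-19506 + 336} = \frac{30680}{-19170} = 30680 \left(- \frac{1}{19170}\right) = - \frac{3068}{1917}$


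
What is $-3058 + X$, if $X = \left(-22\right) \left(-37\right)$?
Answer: $-2244$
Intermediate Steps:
$X = 814$
$-3058 + X = -3058 + 814 = -2244$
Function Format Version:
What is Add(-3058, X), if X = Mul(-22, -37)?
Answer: -2244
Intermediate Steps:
X = 814
Add(-3058, X) = Add(-3058, 814) = -2244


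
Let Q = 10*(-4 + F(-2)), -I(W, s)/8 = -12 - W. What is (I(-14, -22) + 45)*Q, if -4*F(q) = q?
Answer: -1015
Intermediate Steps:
F(q) = -q/4
I(W, s) = 96 + 8*W (I(W, s) = -8*(-12 - W) = 96 + 8*W)
Q = -35 (Q = 10*(-4 - 1/4*(-2)) = 10*(-4 + 1/2) = 10*(-7/2) = -35)
(I(-14, -22) + 45)*Q = ((96 + 8*(-14)) + 45)*(-35) = ((96 - 112) + 45)*(-35) = (-16 + 45)*(-35) = 29*(-35) = -1015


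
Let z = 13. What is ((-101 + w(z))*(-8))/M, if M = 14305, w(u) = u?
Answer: 704/14305 ≈ 0.049214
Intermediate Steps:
((-101 + w(z))*(-8))/M = ((-101 + 13)*(-8))/14305 = -88*(-8)*(1/14305) = 704*(1/14305) = 704/14305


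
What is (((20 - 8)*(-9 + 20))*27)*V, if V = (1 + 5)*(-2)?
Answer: -42768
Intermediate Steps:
V = -12 (V = 6*(-2) = -12)
(((20 - 8)*(-9 + 20))*27)*V = (((20 - 8)*(-9 + 20))*27)*(-12) = ((12*11)*27)*(-12) = (132*27)*(-12) = 3564*(-12) = -42768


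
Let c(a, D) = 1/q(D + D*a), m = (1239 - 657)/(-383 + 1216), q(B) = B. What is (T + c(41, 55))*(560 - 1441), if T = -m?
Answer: 169100021/274890 ≈ 615.16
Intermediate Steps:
m = 582/833 ≈ 0.69868
c(a, D) = 1/(D + D*a)
T = -582/833 (T = -1*582/833 = -582/833 ≈ -0.69868)
(T + c(41, 55))*(560 - 1441) = (-582/833 + 1/(55*(1 + 41)))*(560 - 1441) = (-582/833 + (1/55)/42)*(-881) = (-582/833 + (1/55)*(1/42))*(-881) = (-582/833 + 1/2310)*(-881) = -191941/274890*(-881) = 169100021/274890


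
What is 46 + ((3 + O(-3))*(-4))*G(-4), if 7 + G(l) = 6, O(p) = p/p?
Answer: 62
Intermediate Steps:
O(p) = 1
G(l) = -1 (G(l) = -7 + 6 = -1)
46 + ((3 + O(-3))*(-4))*G(-4) = 46 + ((3 + 1)*(-4))*(-1) = 46 + (4*(-4))*(-1) = 46 - 16*(-1) = 46 + 16 = 62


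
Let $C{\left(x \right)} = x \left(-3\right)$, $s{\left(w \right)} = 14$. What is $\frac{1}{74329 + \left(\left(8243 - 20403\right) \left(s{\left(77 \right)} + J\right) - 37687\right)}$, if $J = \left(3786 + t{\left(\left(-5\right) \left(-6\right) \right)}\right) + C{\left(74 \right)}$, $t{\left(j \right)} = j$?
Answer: $- \frac{1}{43836638} \approx -2.2812 \cdot 10^{-8}$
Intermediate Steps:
$C{\left(x \right)} = - 3 x$
$J = 3594$ ($J = \left(3786 - -30\right) - 222 = \left(3786 + 30\right) - 222 = 3816 - 222 = 3594$)
$\frac{1}{74329 + \left(\left(8243 - 20403\right) \left(s{\left(77 \right)} + J\right) - 37687\right)} = \frac{1}{74329 + \left(\left(8243 - 20403\right) \left(14 + 3594\right) - 37687\right)} = \frac{1}{74329 - 43910967} = \frac{1}{-43836638} = - \frac{1}{43836638}$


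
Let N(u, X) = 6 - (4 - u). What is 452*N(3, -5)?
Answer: 2260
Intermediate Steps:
N(u, X) = 2 + u (N(u, X) = 6 + (-4 + u) = 2 + u)
452*N(3, -5) = 452*(2 + 3) = 452*5 = 2260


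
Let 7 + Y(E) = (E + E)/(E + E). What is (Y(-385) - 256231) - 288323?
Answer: -544560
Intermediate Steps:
Y(E) = -6 (Y(E) = -7 + (E + E)/(E + E) = -7 + (2*E)/((2*E)) = -7 + (2*E)*(1/(2*E)) = -7 + 1 = -6)
(Y(-385) - 256231) - 288323 = (-6 - 256231) - 288323 = -256237 - 288323 = -544560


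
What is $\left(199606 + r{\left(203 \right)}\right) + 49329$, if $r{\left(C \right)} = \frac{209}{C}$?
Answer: $\frac{50534014}{203} \approx 2.4894 \cdot 10^{5}$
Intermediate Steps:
$\left(199606 + r{\left(203 \right)}\right) + 49329 = \left(199606 + \frac{209}{203}\right) + 49329 = \frac{40520227}{203} + 49329 = \frac{50534014}{203}$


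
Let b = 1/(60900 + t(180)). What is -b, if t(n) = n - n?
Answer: -1/60900 ≈ -1.6420e-5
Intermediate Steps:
t(n) = 0
b = 1/60900 (b = 1/(60900 + 0) = 1/60900 ≈ 1.6420e-5)
-b = -1*1/60900 = -1/60900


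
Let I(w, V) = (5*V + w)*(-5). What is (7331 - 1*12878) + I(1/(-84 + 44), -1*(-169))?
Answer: -78175/8 ≈ -9771.9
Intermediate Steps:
I(w, V) = -25*V - 5*w (I(w, V) = (w + 5*V)*(-5) = -25*V - 5*w)
(7331 - 1*12878) + I(1/(-84 + 44), -1*(-169)) = (7331 - 1*12878) + (-(-25)*(-169) - 5/(-84 + 44)) = (7331 - 12878) + (-25*169 - 5/(-40)) = -5547 + (-4225 - 5*(-1/40)) = -5547 + (-4225 + ⅛) = -5547 - 33799/8 = -78175/8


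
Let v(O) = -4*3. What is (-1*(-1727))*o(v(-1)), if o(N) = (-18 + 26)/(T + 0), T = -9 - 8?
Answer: -13816/17 ≈ -812.71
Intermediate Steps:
v(O) = -12
T = -17
o(N) = -8/17 (o(N) = (-18 + 26)/(-17 + 0) = 8/(-17) = 8*(-1/17) = -8/17)
(-1*(-1727))*o(v(-1)) = -1*(-1727)*(-8/17) = 1727*(-8/17) = -13816/17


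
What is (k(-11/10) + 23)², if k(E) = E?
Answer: 47961/100 ≈ 479.61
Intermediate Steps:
(k(-11/10) + 23)² = (-11/10 + 23)² = (219/10)² = 47961/100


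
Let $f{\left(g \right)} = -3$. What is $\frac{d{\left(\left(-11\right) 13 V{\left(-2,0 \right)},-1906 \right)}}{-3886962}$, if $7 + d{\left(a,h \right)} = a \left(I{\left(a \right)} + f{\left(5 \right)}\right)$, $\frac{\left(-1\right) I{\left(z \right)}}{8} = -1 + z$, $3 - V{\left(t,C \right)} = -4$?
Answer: $\frac{4010510}{1943481} \approx 2.0636$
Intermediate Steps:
$V{\left(t,C \right)} = 7$ ($V{\left(t,C \right)} = 3 - -4 = 3 + 4 = 7$)
$I{\left(z \right)} = 8 - 8 z$ ($I{\left(z \right)} = - 8 \left(-1 + z\right) = 8 - 8 z$)
$d{\left(a,h \right)} = -7 + a \left(5 - 8 a\right)$ ($d{\left(a,h \right)} = -7 + a \left(\left(8 - 8 a\right) - 3\right) = -7 + a \left(5 - 8 a\right)$)
$\frac{d{\left(\left(-11\right) 13 V{\left(-2,0 \right)},-1906 \right)}}{-3886962} = \frac{-7 - 8 \left(\left(-11\right) 13 \cdot 7\right)^{2} + 5 \left(-11\right) 13 \cdot 7}{-3886962} = \left(-7 - 8 \left(\left(-143\right) 7\right)^{2} + 5 \left(\left(-143\right) 7\right)\right) \left(- \frac{1}{3886962}\right) = \left(-7 - 8 \left(-1001\right)^{2} + 5 \left(-1001\right)\right) \left(- \frac{1}{3886962}\right) = \left(-7 - 8016008 - 5005\right) \left(- \frac{1}{3886962}\right) = \left(-8021020\right) \left(- \frac{1}{3886962}\right) = \frac{4010510}{1943481}$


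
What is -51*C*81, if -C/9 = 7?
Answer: 260253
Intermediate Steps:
C = -63 (C = -9*7 = -63)
-51*C*81 = -51*(-63)*81 = 3213*81 = 260253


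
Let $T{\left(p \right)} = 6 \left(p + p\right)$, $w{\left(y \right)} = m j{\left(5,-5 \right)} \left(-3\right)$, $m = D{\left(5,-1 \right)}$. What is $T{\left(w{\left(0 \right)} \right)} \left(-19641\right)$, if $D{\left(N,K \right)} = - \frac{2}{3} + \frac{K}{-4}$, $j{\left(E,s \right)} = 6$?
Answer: $-1767690$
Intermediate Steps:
$D{\left(N,K \right)} = - \frac{2}{3} - \frac{K}{4}$ ($D{\left(N,K \right)} = \left(-2\right) \frac{1}{3} + K \left(- \frac{1}{4}\right) = - \frac{2}{3} - \frac{K}{4}$)
$m = - \frac{5}{12}$ ($m = - \frac{2}{3} - - \frac{1}{4} = - \frac{2}{3} + \frac{1}{4} = - \frac{5}{12} \approx -0.41667$)
$w{\left(y \right)} = \frac{15}{2}$ ($w{\left(y \right)} = \left(- \frac{5}{12}\right) 6 \left(-3\right) = \left(- \frac{5}{2}\right) \left(-3\right) = \frac{15}{2}$)
$T{\left(p \right)} = 12 p$ ($T{\left(p \right)} = 6 \cdot 2 p = 12 p$)
$T{\left(w{\left(0 \right)} \right)} \left(-19641\right) = 12 \cdot \frac{15}{2} \left(-19641\right) = 90 \left(-19641\right) = -1767690$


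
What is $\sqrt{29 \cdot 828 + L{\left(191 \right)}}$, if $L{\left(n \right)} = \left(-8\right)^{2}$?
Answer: $2 \sqrt{6019} \approx 155.16$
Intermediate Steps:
$L{\left(n \right)} = 64$
$\sqrt{29 \cdot 828 + L{\left(191 \right)}} = \sqrt{29 \cdot 828 + 64} = \sqrt{24012 + 64} = \sqrt{24076} = 2 \sqrt{6019}$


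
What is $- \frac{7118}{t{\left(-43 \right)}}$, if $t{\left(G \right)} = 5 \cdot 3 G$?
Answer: $\frac{7118}{645} \approx 11.036$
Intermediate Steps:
$t{\left(G \right)} = 15 G$
$- \frac{7118}{t{\left(-43 \right)}} = - \frac{7118}{15 \left(-43\right)} = - \frac{7118}{-645} = \left(-7118\right) \left(- \frac{1}{645}\right) = \frac{7118}{645}$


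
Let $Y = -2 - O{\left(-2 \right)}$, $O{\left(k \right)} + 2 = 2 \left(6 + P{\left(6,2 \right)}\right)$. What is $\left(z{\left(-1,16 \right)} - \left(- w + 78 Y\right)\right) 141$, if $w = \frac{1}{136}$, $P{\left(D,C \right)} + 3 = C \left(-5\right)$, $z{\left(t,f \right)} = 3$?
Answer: $- \frac{20882523}{136} \approx -1.5355 \cdot 10^{5}$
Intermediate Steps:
$P{\left(D,C \right)} = -3 - 5 C$ ($P{\left(D,C \right)} = -3 + C \left(-5\right) = -3 - 5 C$)
$O{\left(k \right)} = -16$ ($O{\left(k \right)} = -2 + 2 \left(6 - 13\right) = -2 + 2 \left(-7\right) = -2 - 14 = -16$)
$Y = 14$ ($Y = -2 - -16 = -2 + 16 = 14$)
$w = \frac{1}{136} \approx 0.0073529$
$\left(z{\left(-1,16 \right)} - \left(- w + 78 Y\right)\right) 141 = \left(3 + \left(\left(-78\right) 14 + \frac{1}{136}\right)\right) 141 = \left(3 + \left(-1092 + \frac{1}{136}\right)\right) 141 = \left(3 - \frac{148511}{136}\right) 141 = \left(- \frac{148103}{136}\right) 141 = - \frac{20882523}{136}$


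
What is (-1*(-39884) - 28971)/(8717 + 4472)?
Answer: 10913/13189 ≈ 0.82743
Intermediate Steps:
(-1*(-39884) - 28971)/(8717 + 4472) = (39884 - 28971)/13189 = 10913*(1/13189) = 10913/13189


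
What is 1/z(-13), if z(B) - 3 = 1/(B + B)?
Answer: 26/77 ≈ 0.33766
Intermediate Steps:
z(B) = 3 + 1/(2*B) (z(B) = 3 + 1/(B + B) = 3 + 1/(2*B))
1/z(-13) = 1/(3 + (½)/(-13)) = 1/(3 + (½)*(-1/13)) = 1/(3 - 1/26) = 1/(77/26) = 26/77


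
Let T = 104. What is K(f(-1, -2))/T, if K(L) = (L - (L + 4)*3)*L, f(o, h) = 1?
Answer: -7/52 ≈ -0.13462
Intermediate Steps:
K(L) = L*(-12 - 2*L) (K(L) = (L - (4 + L)*3)*L = (L - (12 + 3*L))*L = (L + (-12 - 3*L))*L = (-12 - 2*L)*L = L*(-12 - 2*L))
K(f(-1, -2))/T = -2*1*(6 + 1)/104 = -2*1*7*(1/104) = -14*1/104 = -7/52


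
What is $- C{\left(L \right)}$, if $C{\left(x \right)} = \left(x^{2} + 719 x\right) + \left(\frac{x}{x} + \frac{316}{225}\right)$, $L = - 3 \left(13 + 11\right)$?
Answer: $\frac{10480859}{225} \approx 46582.0$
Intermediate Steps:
$L = -72$ ($L = \left(-3\right) 24 = -72$)
$C{\left(x \right)} = \frac{541}{225} + x^{2} + 719 x$ ($C{\left(x \right)} = \left(x^{2} + 719 x\right) + \left(1 + 316 \cdot \frac{1}{225}\right) = \left(x^{2} + 719 x\right) + \left(1 + \frac{316}{225}\right) = \left(x^{2} + 719 x\right) + \frac{541}{225} = \frac{541}{225} + x^{2} + 719 x$)
$- C{\left(L \right)} = - (\frac{541}{225} + \left(-72\right)^{2} + 719 \left(-72\right)) = - (\frac{541}{225} + 5184 - 51768) = \left(-1\right) \left(- \frac{10480859}{225}\right) = \frac{10480859}{225}$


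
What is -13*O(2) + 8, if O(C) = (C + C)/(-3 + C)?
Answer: 60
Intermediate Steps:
O(C) = 2*C/(-3 + C) (O(C) = (2*C)/(-3 + C) = 2*C/(-3 + C))
-13*O(2) + 8 = -26*2/(-3 + 2) + 8 = -26*2/(-1) + 8 = -26*2*(-1) + 8 = -13*(-4) + 8 = 52 + 8 = 60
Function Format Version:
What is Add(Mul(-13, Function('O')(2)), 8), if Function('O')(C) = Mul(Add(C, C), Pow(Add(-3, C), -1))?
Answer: 60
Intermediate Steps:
Function('O')(C) = Mul(2, C, Pow(Add(-3, C), -1)) (Function('O')(C) = Mul(Mul(2, C), Pow(Add(-3, C), -1)) = Mul(2, C, Pow(Add(-3, C), -1)))
Add(Mul(-13, Function('O')(2)), 8) = Add(Mul(-13, Mul(2, 2, Pow(Add(-3, 2), -1))), 8) = Add(Mul(-13, Mul(2, 2, Pow(-1, -1))), 8) = Add(Mul(-13, Mul(2, 2, -1)), 8) = Add(Mul(-13, -4), 8) = Add(52, 8) = 60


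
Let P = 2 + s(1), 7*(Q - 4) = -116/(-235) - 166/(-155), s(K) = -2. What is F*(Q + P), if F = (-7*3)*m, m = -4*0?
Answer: 0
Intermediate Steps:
m = 0
Q = 215378/50995 (Q = 4 + (-116/(-235) - 166/(-155))/7 = 4 + (-116*(-1/235) - 166*(-1/155))/7 = 4 + (116/235 + 166/155)/7 = 4 + (⅐)*(11398/7285) = 4 + 11398/50995 = 215378/50995 ≈ 4.2235)
P = 0 (P = 2 - 2 = 0)
F = 0 (F = -7*3*0 = -21*0 = 0)
F*(Q + P) = 0*(215378/50995 + 0) = 0*(215378/50995) = 0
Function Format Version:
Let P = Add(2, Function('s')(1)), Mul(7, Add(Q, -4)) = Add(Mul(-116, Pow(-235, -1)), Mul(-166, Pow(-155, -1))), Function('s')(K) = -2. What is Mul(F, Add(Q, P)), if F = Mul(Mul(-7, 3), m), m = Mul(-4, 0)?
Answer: 0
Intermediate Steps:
m = 0
Q = Rational(215378, 50995) (Q = Add(4, Mul(Rational(1, 7), Add(Mul(-116, Pow(-235, -1)), Mul(-166, Pow(-155, -1))))) = Add(4, Mul(Rational(1, 7), Add(Mul(-116, Rational(-1, 235)), Mul(-166, Rational(-1, 155))))) = Add(4, Mul(Rational(1, 7), Add(Rational(116, 235), Rational(166, 155)))) = Add(4, Mul(Rational(1, 7), Rational(11398, 7285))) = Add(4, Rational(11398, 50995)) = Rational(215378, 50995) ≈ 4.2235)
P = 0 (P = Add(2, -2) = 0)
F = 0 (F = Mul(Mul(-7, 3), 0) = Mul(-21, 0) = 0)
Mul(F, Add(Q, P)) = Mul(0, Add(Rational(215378, 50995), 0)) = Mul(0, Rational(215378, 50995)) = 0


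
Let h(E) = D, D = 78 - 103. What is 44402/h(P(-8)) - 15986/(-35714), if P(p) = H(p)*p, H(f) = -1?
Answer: -792686689/446425 ≈ -1775.6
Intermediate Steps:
D = -25
P(p) = -p
h(E) = -25
44402/h(P(-8)) - 15986/(-35714) = 44402/(-25) - 15986/(-35714) = 44402*(-1/25) - 15986*(-1/35714) = -44402/25 + 7993/17857 = -792686689/446425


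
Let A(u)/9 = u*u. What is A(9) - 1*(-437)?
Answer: 1166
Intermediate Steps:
A(u) = 9*u**2 (A(u) = 9*(u*u) = 9*u**2)
A(9) - 1*(-437) = 9*9**2 - 1*(-437) = 9*81 + 437 = 729 + 437 = 1166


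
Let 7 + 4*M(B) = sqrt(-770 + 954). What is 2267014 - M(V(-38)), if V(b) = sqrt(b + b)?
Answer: 9068063/4 - sqrt(46)/2 ≈ 2.2670e+6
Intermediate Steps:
V(b) = sqrt(2)*sqrt(b) (V(b) = sqrt(2*b) = sqrt(2)*sqrt(b))
M(B) = -7/4 + sqrt(46)/2 (M(B) = -7/4 + sqrt(-770 + 954)/4 = -7/4 + sqrt(184)/4 = -7/4 + (2*sqrt(46))/4 = -7/4 + sqrt(46)/2)
2267014 - M(V(-38)) = 2267014 - (-7/4 + sqrt(46)/2) = 2267014 + (7/4 - sqrt(46)/2) = 9068063/4 - sqrt(46)/2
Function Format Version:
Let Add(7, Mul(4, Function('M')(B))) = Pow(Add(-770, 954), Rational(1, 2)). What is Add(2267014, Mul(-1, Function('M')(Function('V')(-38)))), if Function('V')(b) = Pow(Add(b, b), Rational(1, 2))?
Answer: Add(Rational(9068063, 4), Mul(Rational(-1, 2), Pow(46, Rational(1, 2)))) ≈ 2.2670e+6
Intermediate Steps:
Function('V')(b) = Mul(Pow(2, Rational(1, 2)), Pow(b, Rational(1, 2))) (Function('V')(b) = Pow(Mul(2, b), Rational(1, 2)) = Mul(Pow(2, Rational(1, 2)), Pow(b, Rational(1, 2))))
Function('M')(B) = Add(Rational(-7, 4), Mul(Rational(1, 2), Pow(46, Rational(1, 2)))) (Function('M')(B) = Add(Rational(-7, 4), Mul(Rational(1, 4), Pow(Add(-770, 954), Rational(1, 2)))) = Add(Rational(-7, 4), Mul(Rational(1, 4), Pow(184, Rational(1, 2)))) = Add(Rational(-7, 4), Mul(Rational(1, 4), Mul(2, Pow(46, Rational(1, 2))))) = Add(Rational(-7, 4), Mul(Rational(1, 2), Pow(46, Rational(1, 2)))))
Add(2267014, Mul(-1, Function('M')(Function('V')(-38)))) = Add(2267014, Mul(-1, Add(Rational(-7, 4), Mul(Rational(1, 2), Pow(46, Rational(1, 2)))))) = Add(2267014, Add(Rational(7, 4), Mul(Rational(-1, 2), Pow(46, Rational(1, 2))))) = Add(Rational(9068063, 4), Mul(Rational(-1, 2), Pow(46, Rational(1, 2))))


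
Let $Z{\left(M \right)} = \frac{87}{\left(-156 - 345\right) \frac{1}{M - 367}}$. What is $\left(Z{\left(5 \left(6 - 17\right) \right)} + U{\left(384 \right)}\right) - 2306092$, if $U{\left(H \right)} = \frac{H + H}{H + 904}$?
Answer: $- \frac{62001909254}{26887} \approx -2.306 \cdot 10^{6}$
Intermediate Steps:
$U{\left(H \right)} = \frac{2 H}{904 + H}$
$Z{\left(M \right)} = \frac{10643}{167} - \frac{29 M}{167}$ ($Z{\left(M \right)} = \frac{87}{\left(-501\right) \frac{1}{-367 + M}} = 87 \left(\frac{367}{501} - \frac{M}{501}\right) = \frac{10643}{167} - \frac{29 M}{167}$)
$\left(Z{\left(5 \left(6 - 17\right) \right)} + U{\left(384 \right)}\right) - 2306092 = \left(\left(\frac{10643}{167} - \frac{29 \cdot 5 \left(6 - 17\right)}{167}\right) + 2 \cdot 384 \frac{1}{904 + 384}\right) - 2306092 = \left(\left(\frac{10643}{167} - \frac{29 \cdot 5 \left(-11\right)}{167}\right) + 2 \cdot 384 \cdot \frac{1}{1288}\right) - 2306092 = \left(\left(\frac{10643}{167} - - \frac{1595}{167}\right) + 2 \cdot 384 \cdot \frac{1}{1288}\right) - 2306092 = \left(\left(\frac{10643}{167} + \frac{1595}{167}\right) + \frac{96}{161}\right) - 2306092 = \left(\frac{12238}{167} + \frac{96}{161}\right) - 2306092 = \frac{1986350}{26887} - 2306092 = - \frac{62001909254}{26887}$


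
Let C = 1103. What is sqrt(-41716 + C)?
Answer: I*sqrt(40613) ≈ 201.53*I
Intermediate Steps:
sqrt(-41716 + C) = sqrt(-41716 + 1103) = sqrt(-40613) = I*sqrt(40613)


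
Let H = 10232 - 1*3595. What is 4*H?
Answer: 26548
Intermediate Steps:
H = 6637 (H = 10232 - 3595 = 6637)
4*H = 4*6637 = 26548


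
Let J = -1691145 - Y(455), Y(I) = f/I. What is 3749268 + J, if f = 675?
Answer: 187289058/91 ≈ 2.0581e+6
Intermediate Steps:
Y(I) = 675/I
J = -153894330/91 (J = -1691145 - 675/455 = -1691145 - 1*135/91 = -1691145 - 135/91 = -153894330/91 ≈ -1.6911e+6)
3749268 + J = 3749268 - 153894330/91 = 187289058/91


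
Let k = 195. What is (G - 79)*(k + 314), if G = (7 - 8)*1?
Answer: -40720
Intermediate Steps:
G = -1 (G = -1*1 = -1)
(G - 79)*(k + 314) = (-1 - 79)*(195 + 314) = -80*509 = -40720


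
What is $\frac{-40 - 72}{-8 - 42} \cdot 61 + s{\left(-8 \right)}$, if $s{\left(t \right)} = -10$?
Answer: $\frac{3166}{25} \approx 126.64$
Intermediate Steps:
$\frac{-40 - 72}{-8 - 42} \cdot 61 + s{\left(-8 \right)} = \frac{-40 - 72}{-8 - 42} \cdot 61 - 10 = - \frac{112}{-50} \cdot 61 - 10 = \left(-112\right) \left(- \frac{1}{50}\right) 61 - 10 = \frac{56}{25} \cdot 61 - 10 = \frac{3416}{25} - 10 = \frac{3166}{25}$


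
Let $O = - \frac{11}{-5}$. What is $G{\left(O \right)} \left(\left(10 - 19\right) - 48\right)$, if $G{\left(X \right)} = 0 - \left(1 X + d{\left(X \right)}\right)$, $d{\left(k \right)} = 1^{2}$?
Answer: $\frac{912}{5} \approx 182.4$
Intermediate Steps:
$d{\left(k \right)} = 1$
$O = \frac{11}{5}$ ($O = \left(-11\right) \left(- \frac{1}{5}\right) = \frac{11}{5} \approx 2.2$)
$G{\left(X \right)} = -1 - X$ ($G{\left(X \right)} = 0 - \left(1 X + 1\right) = 0 - \left(X + 1\right) = 0 - \left(1 + X\right) = -1 - X$)
$G{\left(O \right)} \left(\left(10 - 19\right) - 48\right) = \left(-1 - \frac{11}{5}\right) \left(\left(10 - 19\right) - 48\right) = \left(-1 - \frac{11}{5}\right) \left(-9 - 48\right) = \left(- \frac{16}{5}\right) \left(-57\right) = \frac{912}{5}$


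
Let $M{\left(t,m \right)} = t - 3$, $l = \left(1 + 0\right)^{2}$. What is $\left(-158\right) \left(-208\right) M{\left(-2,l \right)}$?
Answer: $-164320$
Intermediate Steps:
$l = 1$ ($l = 1^{2} = 1$)
$M{\left(t,m \right)} = -3 + t$ ($M{\left(t,m \right)} = t - 3 = -3 + t$)
$\left(-158\right) \left(-208\right) M{\left(-2,l \right)} = \left(-158\right) \left(-208\right) \left(-3 - 2\right) = 32864 \left(-5\right) = -164320$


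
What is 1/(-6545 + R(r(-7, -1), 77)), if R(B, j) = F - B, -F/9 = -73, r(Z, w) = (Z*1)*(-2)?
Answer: -1/5902 ≈ -0.00016943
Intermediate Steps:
r(Z, w) = -2*Z (r(Z, w) = Z*(-2) = -2*Z)
F = 657 (F = -9*(-73) = 657)
R(B, j) = 657 - B
1/(-6545 + R(r(-7, -1), 77)) = 1/(-6545 + (657 - (-2)*(-7))) = 1/(-6545 + (657 - 1*14)) = 1/(-6545 + (657 - 14)) = 1/(-6545 + 643) = 1/(-5902) = -1/5902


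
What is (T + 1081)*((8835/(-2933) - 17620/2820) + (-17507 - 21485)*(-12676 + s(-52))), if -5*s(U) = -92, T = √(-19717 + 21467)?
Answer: 23472312949015004/43995 + 1020535345609348*√70/413553 ≈ 5.5417e+11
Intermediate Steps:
T = 5*√70 (T = √1750 = 5*√70 ≈ 41.833)
s(U) = 92/5 (s(U) = -⅕*(-92) = 92/5)
(T + 1081)*((8835/(-2933) - 17620/2820) + (-17507 - 21485)*(-12676 + s(-52))) = (5*√70 + 1081)*((8835/(-2933) - 17620/2820) + (-17507 - 21485)*(-12676 + 92/5)) = (1081 + 5*√70)*((8835*(-1/2933) - 17620*1/2820) - 38992*(-63288/5)) = (1081 + 5*√70)*((-8835/2933 - 881/141) + 2467725696/5) = (1081 + 5*√70)*(-3829708/413553 + 2467725696/5) = (1081 + 5*√70)*(1020535345609348/2067765) = 23472312949015004/43995 + 1020535345609348*√70/413553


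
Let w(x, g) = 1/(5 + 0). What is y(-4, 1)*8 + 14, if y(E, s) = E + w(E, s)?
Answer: -82/5 ≈ -16.400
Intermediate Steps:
w(x, g) = 1/5
y(E, s) = 1/5 + E (y(E, s) = E + 1/5 = 1/5 + E)
y(-4, 1)*8 + 14 = (1/5 - 4)*8 + 14 = -19/5*8 + 14 = -152/5 + 14 = -82/5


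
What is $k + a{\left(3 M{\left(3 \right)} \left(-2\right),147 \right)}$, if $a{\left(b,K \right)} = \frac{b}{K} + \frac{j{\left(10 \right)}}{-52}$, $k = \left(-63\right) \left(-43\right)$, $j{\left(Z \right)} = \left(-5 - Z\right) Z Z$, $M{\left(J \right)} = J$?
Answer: $\frac{1743930}{637} \approx 2737.7$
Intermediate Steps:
$j{\left(Z \right)} = Z^{2} \left(-5 - Z\right)$ ($j{\left(Z \right)} = Z \left(-5 - Z\right) Z = Z^{2} \left(-5 - Z\right)$)
$k = 2709$
$a{\left(b,K \right)} = \frac{375}{13} + \frac{b}{K}$ ($a{\left(b,K \right)} = \frac{b}{K} + \frac{10^{2} \left(-5 - 10\right)}{-52} = \frac{b}{K} + 100 \left(-5 - 10\right) \left(- \frac{1}{52}\right) = \frac{b}{K} + 100 \left(-15\right) \left(- \frac{1}{52}\right) = \frac{b}{K} - - \frac{375}{13} = \frac{b}{K} + \frac{375}{13} = \frac{375}{13} + \frac{b}{K}$)
$k + a{\left(3 M{\left(3 \right)} \left(-2\right),147 \right)} = 2709 + \left(\frac{375}{13} + \frac{3 \cdot 3 \left(-2\right)}{147}\right) = 2709 + \left(\frac{375}{13} + 9 \left(-2\right) \frac{1}{147}\right) = 2709 + \left(\frac{375}{13} - \frac{6}{49}\right) = 2709 + \frac{18297}{637} = \frac{1743930}{637}$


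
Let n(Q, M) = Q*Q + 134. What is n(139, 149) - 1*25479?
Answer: -6024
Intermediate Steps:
n(Q, M) = 134 + Q**2 (n(Q, M) = Q**2 + 134 = 134 + Q**2)
n(139, 149) - 1*25479 = (134 + 139**2) - 1*25479 = (134 + 19321) - 25479 = 19455 - 25479 = -6024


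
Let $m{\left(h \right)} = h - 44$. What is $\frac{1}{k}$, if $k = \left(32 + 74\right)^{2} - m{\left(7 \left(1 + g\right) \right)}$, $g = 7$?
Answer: $\frac{1}{11224} \approx 8.9095 \cdot 10^{-5}$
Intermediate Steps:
$m{\left(h \right)} = -44 + h$
$k = 11224$ ($k = \left(32 + 74\right)^{2} - \left(-44 + 7 \left(1 + 7\right)\right) = 106^{2} - \left(-44 + 7 \cdot 8\right) = 11236 - \left(-44 + 56\right) = 11236 - 12 = 11224$)
$\frac{1}{k} = \frac{1}{11224}$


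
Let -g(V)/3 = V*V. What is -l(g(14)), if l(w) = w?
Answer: 588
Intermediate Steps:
g(V) = -3*V² (g(V) = -3*V*V = -3*V²)
-l(g(14)) = -(-3)*14² = -(-3)*196 = -1*(-588) = 588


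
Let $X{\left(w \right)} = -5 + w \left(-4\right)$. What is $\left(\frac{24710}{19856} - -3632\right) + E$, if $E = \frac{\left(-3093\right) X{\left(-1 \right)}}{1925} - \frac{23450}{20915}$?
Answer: $\frac{290491227922657}{79942986200} \approx 3633.7$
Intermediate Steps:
$X{\left(w \right)} = -5 - 4 w$
$E = \frac{3909769}{8052275}$ ($E = \frac{\left(-3093\right) \left(-5 - -4\right)}{1925} - \frac{23450}{20915} = - 3093 \left(-5 + 4\right) \frac{1}{1925} - \frac{4690}{4183} = \left(-3093\right) \left(-1\right) \frac{1}{1925} - \frac{4690}{4183} = 3093 \cdot \frac{1}{1925} - \frac{4690}{4183} = \frac{3093}{1925} - \frac{4690}{4183} = \frac{3909769}{8052275} \approx 0.48555$)
$\left(\frac{24710}{19856} - -3632\right) + E = \left(\frac{24710}{19856} - -3632\right) + \frac{3909769}{8052275} = \left(24710 \cdot \frac{1}{19856} + 3632\right) + \frac{3909769}{8052275} = \left(\frac{12355}{9928} + 3632\right) + \frac{3909769}{8052275} = \frac{36070851}{9928} + \frac{3909769}{8052275} = \frac{290491227922657}{79942986200}$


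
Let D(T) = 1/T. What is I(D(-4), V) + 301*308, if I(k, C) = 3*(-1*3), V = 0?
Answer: 92699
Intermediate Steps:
D(T) = 1/T
I(k, C) = -9 (I(k, C) = 3*(-3) = -9)
I(D(-4), V) + 301*308 = -9 + 301*308 = -9 + 92708 = 92699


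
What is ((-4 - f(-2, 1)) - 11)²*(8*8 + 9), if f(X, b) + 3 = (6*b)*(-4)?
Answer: 10512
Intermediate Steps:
f(X, b) = -3 - 24*b (f(X, b) = -3 + (6*b)*(-4) = -3 - 24*b)
((-4 - f(-2, 1)) - 11)²*(8*8 + 9) = ((-4 - (-3 - 24*1)) - 11)²*(8*8 + 9) = ((-4 - (-3 - 24)) - 11)²*(64 + 9) = ((-4 - 1*(-27)) - 11)²*73 = ((-4 + 27) - 11)²*73 = (23 - 11)²*73 = 12²*73 = 144*73 = 10512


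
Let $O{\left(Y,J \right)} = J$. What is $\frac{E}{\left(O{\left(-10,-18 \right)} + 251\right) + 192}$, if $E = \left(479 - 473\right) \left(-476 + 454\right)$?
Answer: $- \frac{132}{425} \approx -0.31059$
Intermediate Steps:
$E = -132$ ($E = 6 \left(-22\right) = -132$)
$\frac{E}{\left(O{\left(-10,-18 \right)} + 251\right) + 192} = - \frac{132}{\left(-18 + 251\right) + 192} = - \frac{132}{233 + 192} = - \frac{132}{425}$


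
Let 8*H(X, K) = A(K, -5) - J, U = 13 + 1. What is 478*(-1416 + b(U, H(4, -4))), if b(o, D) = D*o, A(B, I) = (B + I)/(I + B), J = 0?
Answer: -1352023/2 ≈ -6.7601e+5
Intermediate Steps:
U = 14
A(B, I) = 1 (A(B, I) = (B + I)/(B + I) = 1)
H(X, K) = ⅛ (H(X, K) = (1 - 1*0)/8 = (1 + 0)/8 = (⅛)*1 = ⅛)
478*(-1416 + b(U, H(4, -4))) = 478*(-1416 + (⅛)*14) = 478*(-1416 + 7/4) = 478*(-5657/4) = -1352023/2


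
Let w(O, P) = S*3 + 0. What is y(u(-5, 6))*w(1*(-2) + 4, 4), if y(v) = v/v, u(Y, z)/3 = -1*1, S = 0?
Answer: 0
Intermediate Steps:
w(O, P) = 0 (w(O, P) = 0*3 + 0 = 0 + 0 = 0)
u(Y, z) = -3 (u(Y, z) = 3*(-1*1) = 3*(-1) = -3)
y(v) = 1
y(u(-5, 6))*w(1*(-2) + 4, 4) = 1*0 = 0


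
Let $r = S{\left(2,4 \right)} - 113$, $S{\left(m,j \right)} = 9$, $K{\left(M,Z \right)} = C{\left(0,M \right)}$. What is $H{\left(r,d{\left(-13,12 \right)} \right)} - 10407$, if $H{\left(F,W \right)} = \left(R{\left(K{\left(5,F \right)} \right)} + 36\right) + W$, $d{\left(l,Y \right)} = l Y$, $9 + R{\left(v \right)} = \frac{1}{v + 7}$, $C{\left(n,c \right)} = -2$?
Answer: $- \frac{52679}{5} \approx -10536.0$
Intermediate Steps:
$K{\left(M,Z \right)} = -2$
$R{\left(v \right)} = -9 + \frac{1}{7 + v}$ ($R{\left(v \right)} = -9 + \frac{1}{v + 7} = -9 + \frac{1}{7 + v}$)
$d{\left(l,Y \right)} = Y l$
$r = -104$ ($r = 9 - 113 = -104$)
$H{\left(F,W \right)} = \frac{136}{5} + W$ ($H{\left(F,W \right)} = \left(\frac{-62 - -18}{7 - 2} + 36\right) + W = \left(\frac{-62 + 18}{5} + 36\right) + W = \left(\frac{1}{5} \left(-44\right) + 36\right) + W = \left(- \frac{44}{5} + 36\right) + W = \frac{136}{5} + W$)
$H{\left(r,d{\left(-13,12 \right)} \right)} - 10407 = \left(\frac{136}{5} + 12 \left(-13\right)\right) - 10407 = \left(\frac{136}{5} - 156\right) - 10407 = - \frac{644}{5} - 10407 = - \frac{52679}{5}$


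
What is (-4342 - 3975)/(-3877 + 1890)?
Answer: 8317/1987 ≈ 4.1857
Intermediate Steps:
(-4342 - 3975)/(-3877 + 1890) = -8317/(-1987) = -8317*(-1/1987) = 8317/1987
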